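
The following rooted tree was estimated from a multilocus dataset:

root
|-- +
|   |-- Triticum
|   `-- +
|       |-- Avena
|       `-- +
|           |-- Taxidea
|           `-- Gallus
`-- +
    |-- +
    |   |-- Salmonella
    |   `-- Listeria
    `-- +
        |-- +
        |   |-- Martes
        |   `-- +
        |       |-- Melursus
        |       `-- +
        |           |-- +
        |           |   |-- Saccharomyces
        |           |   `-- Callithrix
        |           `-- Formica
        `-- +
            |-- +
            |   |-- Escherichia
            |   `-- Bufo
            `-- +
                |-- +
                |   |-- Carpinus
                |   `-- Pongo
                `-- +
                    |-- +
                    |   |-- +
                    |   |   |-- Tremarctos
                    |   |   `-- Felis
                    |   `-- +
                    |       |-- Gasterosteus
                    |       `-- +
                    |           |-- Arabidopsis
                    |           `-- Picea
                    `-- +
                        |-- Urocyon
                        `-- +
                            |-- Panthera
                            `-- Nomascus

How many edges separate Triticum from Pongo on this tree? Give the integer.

The MRCA of Triticum and Pongo is the root of the tree.
From Triticum up to that node: 2 branches. From Pongo up to the same node: 6 branches. Total: 2 + 6 = 8.

8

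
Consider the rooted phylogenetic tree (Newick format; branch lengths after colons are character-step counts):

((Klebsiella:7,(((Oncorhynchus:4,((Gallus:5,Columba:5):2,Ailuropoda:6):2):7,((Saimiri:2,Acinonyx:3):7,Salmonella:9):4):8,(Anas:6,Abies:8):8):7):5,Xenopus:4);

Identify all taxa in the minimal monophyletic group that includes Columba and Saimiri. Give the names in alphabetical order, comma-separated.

Tracing Columba: it sits inside (Gallus,Columba).
Tracing Saimiri: it sits inside (Saimiri,Acinonyx).
The smallest clade enclosing both is ((Oncorhynchus,((Gallus,Columba),Ailuropoda)),((Saimiri,Acinonyx),Salmonella)); the answer is its 7 terminal taxa in alphabetical order.

Acinonyx, Ailuropoda, Columba, Gallus, Oncorhynchus, Saimiri, Salmonella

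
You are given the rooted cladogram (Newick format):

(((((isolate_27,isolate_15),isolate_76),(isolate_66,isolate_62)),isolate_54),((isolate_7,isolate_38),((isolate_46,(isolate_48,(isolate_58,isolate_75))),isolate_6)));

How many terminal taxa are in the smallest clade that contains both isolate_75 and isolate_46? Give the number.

The MRCA of isolate_75 and isolate_46 is the node subtending (isolate_46,(isolate_48,(isolate_58,isolate_75))).
That clade contains 4 terminal taxa: isolate_46, isolate_48, isolate_58, isolate_75.

4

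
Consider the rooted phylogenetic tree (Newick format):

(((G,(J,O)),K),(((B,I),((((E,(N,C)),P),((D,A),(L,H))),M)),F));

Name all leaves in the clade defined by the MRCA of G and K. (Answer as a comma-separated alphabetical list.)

G, J, K, O

Tracing G: it sits inside (G,(J,O)).
Tracing K: it sits inside ((G,(J,O)),K).
The smallest clade enclosing both is ((G,(J,O)),K); the answer is its 4 terminal taxa in alphabetical order.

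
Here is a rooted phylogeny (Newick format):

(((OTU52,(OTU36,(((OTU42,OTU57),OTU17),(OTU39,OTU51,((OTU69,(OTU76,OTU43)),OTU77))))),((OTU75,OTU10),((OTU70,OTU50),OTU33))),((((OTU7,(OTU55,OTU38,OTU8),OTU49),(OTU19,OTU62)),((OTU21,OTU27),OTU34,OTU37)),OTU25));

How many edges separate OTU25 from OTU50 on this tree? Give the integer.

7

The MRCA of OTU25 and OTU50 is the root of the tree.
From OTU25 up to that node: 2 branches. From OTU50 up to the same node: 5 branches. Total: 2 + 5 = 7.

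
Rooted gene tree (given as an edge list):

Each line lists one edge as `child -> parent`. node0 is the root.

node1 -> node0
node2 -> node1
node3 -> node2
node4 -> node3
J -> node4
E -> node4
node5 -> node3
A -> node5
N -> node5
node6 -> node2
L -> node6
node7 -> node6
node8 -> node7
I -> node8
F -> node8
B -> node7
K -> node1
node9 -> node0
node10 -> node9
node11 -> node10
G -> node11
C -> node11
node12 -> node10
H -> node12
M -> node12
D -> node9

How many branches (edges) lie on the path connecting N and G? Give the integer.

The MRCA of N and G is the root of the tree.
From N up to that node: 5 branches. From G up to the same node: 4 branches. Total: 5 + 4 = 9.

9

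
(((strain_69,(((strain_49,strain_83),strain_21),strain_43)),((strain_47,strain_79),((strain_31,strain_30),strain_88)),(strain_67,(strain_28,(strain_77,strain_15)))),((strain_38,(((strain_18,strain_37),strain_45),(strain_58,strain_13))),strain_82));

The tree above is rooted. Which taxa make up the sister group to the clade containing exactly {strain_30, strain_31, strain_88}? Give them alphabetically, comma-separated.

strain_47, strain_79

The clade containing exactly {strain_30, strain_31, strain_88} attaches to the tree at the node subtending ((strain_47,strain_79),((strain_31,strain_30),strain_88)).
The other lineage descending from that same node — the sister group — is (strain_47,strain_79); its 2 tips in alphabetical order are the answer.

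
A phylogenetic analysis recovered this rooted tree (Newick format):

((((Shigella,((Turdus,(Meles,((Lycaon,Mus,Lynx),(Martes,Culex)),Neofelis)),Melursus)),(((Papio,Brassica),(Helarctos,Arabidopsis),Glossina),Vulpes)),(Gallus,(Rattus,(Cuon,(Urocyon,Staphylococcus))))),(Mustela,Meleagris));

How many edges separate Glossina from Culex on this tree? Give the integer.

10

The MRCA of Glossina and Culex is the node subtending ((Shigella,((Turdus,(Meles,((Lycaon,Mus,Lynx),(Martes,Culex)),Neofelis)),Melursus)),(((Papio,Brassica),(Helarctos,Arabidopsis),Glossina),Vulpes)).
From Glossina up to that node: 3 branches. From Culex up to the same node: 7 branches. Total: 3 + 7 = 10.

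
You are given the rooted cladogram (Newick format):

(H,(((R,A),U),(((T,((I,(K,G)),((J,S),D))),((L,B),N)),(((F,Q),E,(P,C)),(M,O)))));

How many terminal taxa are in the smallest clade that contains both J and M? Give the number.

The MRCA of J and M is the node subtending (((T,((I,(K,G)),((J,S),D))),((L,B),N)),(((F,Q),E,(P,C)),(M,O))).
That clade contains 17 terminal taxa: B, C, D, E, F, G, I, J, K, L, M, N, O, P, Q, S, T.

17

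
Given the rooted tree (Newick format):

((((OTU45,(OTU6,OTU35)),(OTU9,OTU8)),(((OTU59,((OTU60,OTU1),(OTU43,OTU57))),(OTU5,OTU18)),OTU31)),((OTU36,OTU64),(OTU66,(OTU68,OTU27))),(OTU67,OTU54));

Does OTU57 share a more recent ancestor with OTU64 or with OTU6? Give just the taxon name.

OTU6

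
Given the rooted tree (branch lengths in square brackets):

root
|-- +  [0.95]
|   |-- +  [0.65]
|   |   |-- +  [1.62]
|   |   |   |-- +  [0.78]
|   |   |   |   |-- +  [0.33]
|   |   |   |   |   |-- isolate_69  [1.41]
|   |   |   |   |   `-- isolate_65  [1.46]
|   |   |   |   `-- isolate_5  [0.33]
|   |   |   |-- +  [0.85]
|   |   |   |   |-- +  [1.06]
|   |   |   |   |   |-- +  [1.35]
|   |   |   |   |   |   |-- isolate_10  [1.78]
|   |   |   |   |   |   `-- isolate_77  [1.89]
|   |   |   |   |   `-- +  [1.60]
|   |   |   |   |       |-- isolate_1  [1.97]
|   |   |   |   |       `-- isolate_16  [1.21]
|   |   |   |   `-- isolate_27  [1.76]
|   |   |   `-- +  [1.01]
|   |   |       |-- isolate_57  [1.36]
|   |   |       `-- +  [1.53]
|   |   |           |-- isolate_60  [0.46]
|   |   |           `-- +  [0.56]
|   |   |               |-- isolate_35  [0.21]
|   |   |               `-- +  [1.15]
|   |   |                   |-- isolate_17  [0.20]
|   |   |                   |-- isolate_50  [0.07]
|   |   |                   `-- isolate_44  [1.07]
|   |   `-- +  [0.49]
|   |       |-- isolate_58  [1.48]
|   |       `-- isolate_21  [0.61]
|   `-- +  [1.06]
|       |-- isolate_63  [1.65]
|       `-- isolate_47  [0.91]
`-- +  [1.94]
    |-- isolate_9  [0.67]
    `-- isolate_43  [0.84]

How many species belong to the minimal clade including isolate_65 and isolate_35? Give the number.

14

The MRCA of isolate_65 and isolate_35 is the node subtending (((isolate_69,isolate_65),isolate_5),(((isolate_10,isolate_77),(isolate_1,isolate_16)),isolate_27),(isolate_57,(isolate_60,(isolate_35,(isolate_17,isolate_50,isolate_44))))).
That clade contains 14 terminal taxa: isolate_1, isolate_10, isolate_16, isolate_17, isolate_27, isolate_35, isolate_44, isolate_5, isolate_50, isolate_57, isolate_60, isolate_65, isolate_69, isolate_77.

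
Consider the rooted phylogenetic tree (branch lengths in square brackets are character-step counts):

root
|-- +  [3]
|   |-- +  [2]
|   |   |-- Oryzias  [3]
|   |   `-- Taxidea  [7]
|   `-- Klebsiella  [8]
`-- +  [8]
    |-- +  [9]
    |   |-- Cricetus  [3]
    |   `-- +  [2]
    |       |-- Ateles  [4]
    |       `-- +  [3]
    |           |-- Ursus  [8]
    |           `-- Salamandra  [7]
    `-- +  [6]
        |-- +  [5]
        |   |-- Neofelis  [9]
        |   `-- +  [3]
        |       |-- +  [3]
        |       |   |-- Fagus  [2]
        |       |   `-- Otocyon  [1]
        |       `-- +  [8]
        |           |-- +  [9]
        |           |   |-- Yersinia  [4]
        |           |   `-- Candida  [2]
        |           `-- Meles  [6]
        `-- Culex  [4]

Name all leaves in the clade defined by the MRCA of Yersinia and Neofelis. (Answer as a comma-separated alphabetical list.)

Tracing Yersinia: it sits inside (Yersinia,Candida).
Tracing Neofelis: it sits inside (Neofelis,((Fagus,Otocyon),((Yersinia,Candida),Meles))).
The smallest clade enclosing both is (Neofelis,((Fagus,Otocyon),((Yersinia,Candida),Meles))); the answer is its 6 terminal taxa in alphabetical order.

Candida, Fagus, Meles, Neofelis, Otocyon, Yersinia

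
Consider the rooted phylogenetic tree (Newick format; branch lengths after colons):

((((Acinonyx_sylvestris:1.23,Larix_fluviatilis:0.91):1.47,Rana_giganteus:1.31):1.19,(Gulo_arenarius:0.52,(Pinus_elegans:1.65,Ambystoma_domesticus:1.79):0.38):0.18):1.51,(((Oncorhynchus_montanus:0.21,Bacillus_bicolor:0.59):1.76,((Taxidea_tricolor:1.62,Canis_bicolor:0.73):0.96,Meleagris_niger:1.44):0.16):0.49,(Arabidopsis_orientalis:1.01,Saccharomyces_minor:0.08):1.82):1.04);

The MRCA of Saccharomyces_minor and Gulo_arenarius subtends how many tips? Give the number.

13

The MRCA of Saccharomyces_minor and Gulo_arenarius is the root, so the clade is the entire tree.
That clade contains 13 terminal taxa: Acinonyx_sylvestris, Ambystoma_domesticus, Arabidopsis_orientalis, Bacillus_bicolor, Canis_bicolor, Gulo_arenarius, Larix_fluviatilis, Meleagris_niger, Oncorhynchus_montanus, Pinus_elegans, Rana_giganteus, Saccharomyces_minor, Taxidea_tricolor.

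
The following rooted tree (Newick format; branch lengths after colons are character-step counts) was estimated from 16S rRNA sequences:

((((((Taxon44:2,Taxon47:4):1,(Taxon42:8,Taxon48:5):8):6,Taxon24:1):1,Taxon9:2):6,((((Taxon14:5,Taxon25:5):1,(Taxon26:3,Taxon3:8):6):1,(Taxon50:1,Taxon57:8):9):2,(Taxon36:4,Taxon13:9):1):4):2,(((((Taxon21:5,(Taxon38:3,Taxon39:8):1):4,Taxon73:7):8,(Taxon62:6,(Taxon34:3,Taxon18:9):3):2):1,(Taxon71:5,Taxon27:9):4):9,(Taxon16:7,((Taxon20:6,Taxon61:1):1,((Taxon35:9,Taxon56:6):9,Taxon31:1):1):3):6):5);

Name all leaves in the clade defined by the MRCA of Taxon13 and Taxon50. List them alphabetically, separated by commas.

Taxon13, Taxon14, Taxon25, Taxon26, Taxon3, Taxon36, Taxon50, Taxon57

Tracing Taxon13: it sits inside (Taxon36,Taxon13).
Tracing Taxon50: it sits inside (Taxon50,Taxon57).
The smallest clade enclosing both is ((((Taxon14,Taxon25),(Taxon26,Taxon3)),(Taxon50,Taxon57)),(Taxon36,Taxon13)); the answer is its 8 terminal taxa in alphabetical order.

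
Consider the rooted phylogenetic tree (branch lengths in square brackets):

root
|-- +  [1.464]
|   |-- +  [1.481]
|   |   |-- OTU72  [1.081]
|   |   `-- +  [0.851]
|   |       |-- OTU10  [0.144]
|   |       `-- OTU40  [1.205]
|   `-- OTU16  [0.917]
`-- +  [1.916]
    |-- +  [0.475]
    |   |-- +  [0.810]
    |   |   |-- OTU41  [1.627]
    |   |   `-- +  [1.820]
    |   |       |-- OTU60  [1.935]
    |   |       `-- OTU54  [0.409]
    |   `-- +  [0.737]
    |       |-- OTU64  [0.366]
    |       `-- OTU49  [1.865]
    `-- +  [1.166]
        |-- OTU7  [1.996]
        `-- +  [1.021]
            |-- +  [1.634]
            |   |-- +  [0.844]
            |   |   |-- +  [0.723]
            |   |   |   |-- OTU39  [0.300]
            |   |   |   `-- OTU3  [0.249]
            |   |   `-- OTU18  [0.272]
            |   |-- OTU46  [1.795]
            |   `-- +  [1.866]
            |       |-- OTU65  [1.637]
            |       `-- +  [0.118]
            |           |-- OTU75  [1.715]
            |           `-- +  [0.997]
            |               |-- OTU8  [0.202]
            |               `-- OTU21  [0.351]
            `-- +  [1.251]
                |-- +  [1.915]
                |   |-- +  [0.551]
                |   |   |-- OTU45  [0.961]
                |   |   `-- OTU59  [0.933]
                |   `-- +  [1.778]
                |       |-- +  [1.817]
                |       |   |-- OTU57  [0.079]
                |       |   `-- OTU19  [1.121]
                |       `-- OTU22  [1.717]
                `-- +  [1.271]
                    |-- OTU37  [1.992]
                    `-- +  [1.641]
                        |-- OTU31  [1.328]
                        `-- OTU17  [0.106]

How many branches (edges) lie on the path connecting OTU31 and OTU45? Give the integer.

The MRCA of OTU31 and OTU45 is the node subtending (((OTU45,OTU59),((OTU57,OTU19),OTU22)),(OTU37,(OTU31,OTU17))).
From OTU31 up to that node: 3 branches. From OTU45 up to the same node: 3 branches. Total: 3 + 3 = 6.

6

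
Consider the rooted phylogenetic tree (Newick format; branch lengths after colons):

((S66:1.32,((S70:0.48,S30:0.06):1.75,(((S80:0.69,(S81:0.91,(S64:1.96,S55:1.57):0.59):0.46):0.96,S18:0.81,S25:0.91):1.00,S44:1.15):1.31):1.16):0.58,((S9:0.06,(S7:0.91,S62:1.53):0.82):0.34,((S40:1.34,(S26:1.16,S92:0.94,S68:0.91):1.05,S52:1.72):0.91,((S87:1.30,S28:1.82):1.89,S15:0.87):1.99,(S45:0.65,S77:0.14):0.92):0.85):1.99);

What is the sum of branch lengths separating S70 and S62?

The path runs S70 → … → MRCA → … → S62; the MRCA is the root of the tree.
Branch lengths along that path: 0.48 + 1.75 + 1.16 + 0.58 + 1.99 + 0.34 + 0.82 + 1.53 = 8.65.

8.65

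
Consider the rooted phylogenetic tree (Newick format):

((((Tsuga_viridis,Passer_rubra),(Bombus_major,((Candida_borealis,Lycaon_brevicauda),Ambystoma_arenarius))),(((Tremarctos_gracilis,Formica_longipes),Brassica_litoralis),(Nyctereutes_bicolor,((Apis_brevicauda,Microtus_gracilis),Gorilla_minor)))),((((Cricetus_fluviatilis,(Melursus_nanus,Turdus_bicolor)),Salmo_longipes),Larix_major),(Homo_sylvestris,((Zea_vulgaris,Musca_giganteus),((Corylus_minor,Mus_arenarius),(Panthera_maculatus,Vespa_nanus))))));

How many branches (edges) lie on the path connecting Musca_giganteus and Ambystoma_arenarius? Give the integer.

10

The MRCA of Musca_giganteus and Ambystoma_arenarius is the root of the tree.
From Musca_giganteus up to that node: 5 branches. From Ambystoma_arenarius up to the same node: 5 branches. Total: 5 + 5 = 10.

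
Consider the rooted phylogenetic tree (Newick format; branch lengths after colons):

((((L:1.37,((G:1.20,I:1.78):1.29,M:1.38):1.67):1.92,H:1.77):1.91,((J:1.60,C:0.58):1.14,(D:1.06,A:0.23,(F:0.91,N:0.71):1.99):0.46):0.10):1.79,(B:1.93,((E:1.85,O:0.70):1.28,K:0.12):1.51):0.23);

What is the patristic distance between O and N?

8.77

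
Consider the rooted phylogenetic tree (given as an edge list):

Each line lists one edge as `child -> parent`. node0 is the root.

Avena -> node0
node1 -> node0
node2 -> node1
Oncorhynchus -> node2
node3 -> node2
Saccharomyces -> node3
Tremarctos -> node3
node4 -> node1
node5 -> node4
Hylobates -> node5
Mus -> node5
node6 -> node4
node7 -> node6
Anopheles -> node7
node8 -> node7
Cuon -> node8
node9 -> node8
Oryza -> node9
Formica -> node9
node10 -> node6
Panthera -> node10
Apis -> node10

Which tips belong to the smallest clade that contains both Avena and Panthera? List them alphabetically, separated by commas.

Anopheles, Apis, Avena, Cuon, Formica, Hylobates, Mus, Oncorhynchus, Oryza, Panthera, Saccharomyces, Tremarctos

Tracing Avena: it attaches directly to the root.
Tracing Panthera: it sits inside (Panthera,Apis).
The smallest clade enclosing both is the whole tree (their MRCA is the root), so the answer is all 12 tips in alphabetical order.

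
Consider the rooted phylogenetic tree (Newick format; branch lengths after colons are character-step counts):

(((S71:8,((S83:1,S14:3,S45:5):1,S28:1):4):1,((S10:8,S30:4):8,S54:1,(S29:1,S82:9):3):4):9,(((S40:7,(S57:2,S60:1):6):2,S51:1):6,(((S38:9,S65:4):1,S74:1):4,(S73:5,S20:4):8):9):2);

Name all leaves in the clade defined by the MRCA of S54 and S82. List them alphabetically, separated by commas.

S10, S29, S30, S54, S82

Tracing S54: it sits inside ((S10,S30),S54,(S29,S82)).
Tracing S82: it sits inside (S29,S82).
The smallest clade enclosing both is ((S10,S30),S54,(S29,S82)); the answer is its 5 terminal taxa in alphabetical order.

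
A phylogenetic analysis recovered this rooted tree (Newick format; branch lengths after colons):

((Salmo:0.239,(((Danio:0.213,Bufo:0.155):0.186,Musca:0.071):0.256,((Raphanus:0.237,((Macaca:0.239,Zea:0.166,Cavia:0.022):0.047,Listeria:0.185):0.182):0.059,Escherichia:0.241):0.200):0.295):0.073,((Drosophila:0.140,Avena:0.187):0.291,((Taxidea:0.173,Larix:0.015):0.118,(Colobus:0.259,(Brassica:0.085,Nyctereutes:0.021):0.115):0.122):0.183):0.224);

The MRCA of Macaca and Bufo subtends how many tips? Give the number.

9

The MRCA of Macaca and Bufo is the node subtending (((Danio,Bufo),Musca),((Raphanus,((Macaca,Zea,Cavia),Listeria)),Escherichia)).
That clade contains 9 terminal taxa: Bufo, Cavia, Danio, Escherichia, Listeria, Macaca, Musca, Raphanus, Zea.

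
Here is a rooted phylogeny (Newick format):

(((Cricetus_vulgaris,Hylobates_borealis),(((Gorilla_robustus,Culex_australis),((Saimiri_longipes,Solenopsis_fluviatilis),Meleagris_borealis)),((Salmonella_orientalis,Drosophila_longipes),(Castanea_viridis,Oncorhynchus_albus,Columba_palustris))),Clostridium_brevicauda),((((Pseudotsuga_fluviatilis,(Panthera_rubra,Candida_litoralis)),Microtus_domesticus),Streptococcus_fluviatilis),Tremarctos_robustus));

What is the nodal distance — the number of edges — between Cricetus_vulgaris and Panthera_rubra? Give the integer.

The MRCA of Cricetus_vulgaris and Panthera_rubra is the root of the tree.
From Cricetus_vulgaris up to that node: 3 branches. From Panthera_rubra up to the same node: 6 branches. Total: 3 + 6 = 9.

9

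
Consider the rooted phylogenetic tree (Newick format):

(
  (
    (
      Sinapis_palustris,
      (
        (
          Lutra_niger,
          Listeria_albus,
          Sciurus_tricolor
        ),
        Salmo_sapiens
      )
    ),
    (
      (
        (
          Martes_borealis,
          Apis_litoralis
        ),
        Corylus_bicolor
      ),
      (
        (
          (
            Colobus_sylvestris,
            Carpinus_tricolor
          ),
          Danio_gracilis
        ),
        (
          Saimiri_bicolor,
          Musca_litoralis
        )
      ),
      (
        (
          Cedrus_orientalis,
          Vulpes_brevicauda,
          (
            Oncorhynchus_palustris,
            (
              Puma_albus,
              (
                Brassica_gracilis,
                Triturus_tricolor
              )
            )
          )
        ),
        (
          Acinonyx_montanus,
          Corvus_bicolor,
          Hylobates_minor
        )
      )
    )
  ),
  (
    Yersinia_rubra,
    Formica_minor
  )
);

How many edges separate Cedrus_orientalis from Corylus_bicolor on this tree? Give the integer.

The MRCA of Cedrus_orientalis and Corylus_bicolor is the node subtending (((Martes_borealis,Apis_litoralis),Corylus_bicolor),(((Colobus_sylvestris,Carpinus_tricolor),Danio_gracilis),(Saimiri_bicolor,Musca_litoralis)),((Cedrus_orientalis,Vulpes_brevicauda,(Oncorhynchus_palustris,(Puma_albus,(Brassica_gracilis,Triturus_tricolor)))),(Acinonyx_montanus,Corvus_bicolor,Hylobates_minor))).
From Cedrus_orientalis up to that node: 3 branches. From Corylus_bicolor up to the same node: 2 branches. Total: 3 + 2 = 5.

5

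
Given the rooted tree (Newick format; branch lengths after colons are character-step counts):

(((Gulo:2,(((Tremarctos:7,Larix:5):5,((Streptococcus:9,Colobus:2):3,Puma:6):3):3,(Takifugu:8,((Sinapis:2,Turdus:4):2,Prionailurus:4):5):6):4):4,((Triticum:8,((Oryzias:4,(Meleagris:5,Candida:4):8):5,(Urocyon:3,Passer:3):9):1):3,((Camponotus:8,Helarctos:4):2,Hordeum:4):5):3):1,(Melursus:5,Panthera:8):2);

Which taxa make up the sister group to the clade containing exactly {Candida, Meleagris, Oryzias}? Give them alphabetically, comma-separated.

Passer, Urocyon

The clade containing exactly {Candida, Meleagris, Oryzias} attaches to the tree at the node subtending ((Oryzias,(Meleagris,Candida)),(Urocyon,Passer)).
The other lineage descending from that same node — the sister group — is (Urocyon,Passer); its 2 tips in alphabetical order are the answer.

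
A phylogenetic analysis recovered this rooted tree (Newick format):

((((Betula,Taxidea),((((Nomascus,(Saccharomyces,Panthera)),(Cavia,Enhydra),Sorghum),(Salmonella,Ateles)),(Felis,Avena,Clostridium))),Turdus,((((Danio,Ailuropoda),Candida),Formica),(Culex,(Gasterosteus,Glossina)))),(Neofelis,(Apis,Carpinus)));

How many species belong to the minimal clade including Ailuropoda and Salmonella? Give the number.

The MRCA of Ailuropoda and Salmonella is the node subtending (((Betula,Taxidea),((((Nomascus,(Saccharomyces,Panthera)),(Cavia,Enhydra),Sorghum),(Salmonella,Ateles)),(Felis,Avena,Clostridium))),Turdus,((((Danio,Ailuropoda),Candida),Formica),(Culex,(Gasterosteus,Glossina)))).
That clade contains 21 terminal taxa: Ailuropoda, Ateles, Avena, Betula, Candida, Cavia, Clostridium, Culex, Danio, Enhydra, Felis, Formica, Gasterosteus, Glossina, Nomascus, Panthera, Saccharomyces, Salmonella, Sorghum, Taxidea, Turdus.

21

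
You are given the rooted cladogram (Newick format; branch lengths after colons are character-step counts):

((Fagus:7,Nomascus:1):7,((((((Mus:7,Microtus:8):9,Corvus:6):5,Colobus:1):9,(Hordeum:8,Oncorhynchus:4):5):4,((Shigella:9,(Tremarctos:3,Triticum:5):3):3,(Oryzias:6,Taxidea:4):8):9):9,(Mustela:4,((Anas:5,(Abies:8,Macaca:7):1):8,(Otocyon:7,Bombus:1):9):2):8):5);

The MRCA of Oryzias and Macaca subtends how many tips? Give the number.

17

The MRCA of Oryzias and Macaca is the node subtending ((((((Mus,Microtus),Corvus),Colobus),(Hordeum,Oncorhynchus)),((Shigella,(Tremarctos,Triticum)),(Oryzias,Taxidea))),(Mustela,((Anas,(Abies,Macaca)),(Otocyon,Bombus)))).
That clade contains 17 terminal taxa: Abies, Anas, Bombus, Colobus, Corvus, Hordeum, Macaca, Microtus, Mus, Mustela, Oncorhynchus, Oryzias, Otocyon, Shigella, Taxidea, Tremarctos, Triticum.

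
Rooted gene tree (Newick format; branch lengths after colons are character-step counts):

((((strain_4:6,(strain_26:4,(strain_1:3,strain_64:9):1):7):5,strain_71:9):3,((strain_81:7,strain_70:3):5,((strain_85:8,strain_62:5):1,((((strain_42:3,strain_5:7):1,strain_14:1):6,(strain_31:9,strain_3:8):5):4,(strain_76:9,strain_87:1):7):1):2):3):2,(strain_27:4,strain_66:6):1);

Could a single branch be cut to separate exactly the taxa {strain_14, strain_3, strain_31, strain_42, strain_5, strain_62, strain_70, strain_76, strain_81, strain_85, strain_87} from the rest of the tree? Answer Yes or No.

Yes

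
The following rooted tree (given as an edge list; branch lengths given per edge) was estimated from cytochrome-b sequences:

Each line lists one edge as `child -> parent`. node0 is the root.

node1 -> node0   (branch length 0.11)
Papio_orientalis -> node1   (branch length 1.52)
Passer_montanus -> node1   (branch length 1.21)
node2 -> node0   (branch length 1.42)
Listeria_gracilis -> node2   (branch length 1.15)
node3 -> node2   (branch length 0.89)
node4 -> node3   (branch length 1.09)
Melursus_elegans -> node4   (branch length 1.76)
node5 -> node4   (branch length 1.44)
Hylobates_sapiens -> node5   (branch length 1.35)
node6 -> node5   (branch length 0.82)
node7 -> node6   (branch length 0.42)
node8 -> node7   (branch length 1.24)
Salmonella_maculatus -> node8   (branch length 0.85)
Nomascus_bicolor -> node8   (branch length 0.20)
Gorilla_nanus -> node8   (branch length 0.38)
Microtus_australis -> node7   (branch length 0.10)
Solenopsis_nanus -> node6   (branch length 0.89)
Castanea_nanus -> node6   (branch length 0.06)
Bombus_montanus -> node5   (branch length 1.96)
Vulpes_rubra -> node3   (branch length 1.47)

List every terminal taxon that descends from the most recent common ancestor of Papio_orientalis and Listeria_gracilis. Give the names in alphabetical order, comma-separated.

Bombus_montanus, Castanea_nanus, Gorilla_nanus, Hylobates_sapiens, Listeria_gracilis, Melursus_elegans, Microtus_australis, Nomascus_bicolor, Papio_orientalis, Passer_montanus, Salmonella_maculatus, Solenopsis_nanus, Vulpes_rubra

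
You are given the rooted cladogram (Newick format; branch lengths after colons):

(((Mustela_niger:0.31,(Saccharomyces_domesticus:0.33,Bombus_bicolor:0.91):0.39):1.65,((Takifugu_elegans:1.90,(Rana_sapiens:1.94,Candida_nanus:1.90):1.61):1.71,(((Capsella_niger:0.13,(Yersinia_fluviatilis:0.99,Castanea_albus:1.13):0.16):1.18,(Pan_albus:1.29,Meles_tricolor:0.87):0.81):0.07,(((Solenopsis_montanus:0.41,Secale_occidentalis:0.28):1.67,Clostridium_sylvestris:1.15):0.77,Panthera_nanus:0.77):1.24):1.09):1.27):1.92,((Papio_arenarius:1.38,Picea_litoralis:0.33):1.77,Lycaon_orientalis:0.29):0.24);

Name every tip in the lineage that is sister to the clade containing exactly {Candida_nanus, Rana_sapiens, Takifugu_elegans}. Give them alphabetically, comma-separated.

Capsella_niger, Castanea_albus, Clostridium_sylvestris, Meles_tricolor, Pan_albus, Panthera_nanus, Secale_occidentalis, Solenopsis_montanus, Yersinia_fluviatilis

The clade containing exactly {Candida_nanus, Rana_sapiens, Takifugu_elegans} attaches to the tree at the node subtending ((Takifugu_elegans,(Rana_sapiens,Candida_nanus)),(((Capsella_niger,(Yersinia_fluviatilis,Castanea_albus)),(Pan_albus,Meles_tricolor)),(((Solenopsis_montanus,Secale_occidentalis),Clostridium_sylvestris),Panthera_nanus))).
The other lineage descending from that same node — the sister group — is (((Capsella_niger,(Yersinia_fluviatilis,Castanea_albus)),(Pan_albus,Meles_tricolor)),(((Solenopsis_montanus,Secale_occidentalis),Clostridium_sylvestris),Panthera_nanus)); its 9 tips in alphabetical order are the answer.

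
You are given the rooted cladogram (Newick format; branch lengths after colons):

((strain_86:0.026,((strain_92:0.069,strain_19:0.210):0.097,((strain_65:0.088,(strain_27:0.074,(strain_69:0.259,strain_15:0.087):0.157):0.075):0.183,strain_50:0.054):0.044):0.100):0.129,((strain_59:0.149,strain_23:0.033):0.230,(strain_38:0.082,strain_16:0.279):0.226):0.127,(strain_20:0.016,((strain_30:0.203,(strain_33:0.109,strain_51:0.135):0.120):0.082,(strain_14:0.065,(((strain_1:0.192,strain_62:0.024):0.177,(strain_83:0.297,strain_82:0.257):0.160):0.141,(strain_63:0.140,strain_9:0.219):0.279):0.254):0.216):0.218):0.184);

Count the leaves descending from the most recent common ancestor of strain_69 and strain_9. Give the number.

23

The MRCA of strain_69 and strain_9 is the root, so the clade is the entire tree.
That clade contains 23 terminal taxa: strain_1, strain_14, strain_15, strain_16, strain_19, strain_20, strain_23, strain_27, strain_30, strain_33, strain_38, strain_50, strain_51, strain_59, strain_62, strain_63, strain_65, strain_69, strain_82, strain_83, strain_86, strain_9, strain_92.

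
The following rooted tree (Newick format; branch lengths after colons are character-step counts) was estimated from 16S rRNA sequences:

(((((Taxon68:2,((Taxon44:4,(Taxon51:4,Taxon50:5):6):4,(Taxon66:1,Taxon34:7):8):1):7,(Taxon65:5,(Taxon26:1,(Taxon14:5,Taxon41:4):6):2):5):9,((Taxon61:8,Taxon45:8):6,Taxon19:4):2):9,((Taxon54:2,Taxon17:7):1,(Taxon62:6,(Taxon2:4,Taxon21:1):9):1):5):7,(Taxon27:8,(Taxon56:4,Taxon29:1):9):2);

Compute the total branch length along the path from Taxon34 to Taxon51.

The path runs Taxon34 → … → MRCA → … → Taxon51; the MRCA is the node subtending ((Taxon44,(Taxon51,Taxon50)),(Taxon66,Taxon34)).
Branch lengths along that path: 7 + 8 + 4 + 6 + 4 = 29.

29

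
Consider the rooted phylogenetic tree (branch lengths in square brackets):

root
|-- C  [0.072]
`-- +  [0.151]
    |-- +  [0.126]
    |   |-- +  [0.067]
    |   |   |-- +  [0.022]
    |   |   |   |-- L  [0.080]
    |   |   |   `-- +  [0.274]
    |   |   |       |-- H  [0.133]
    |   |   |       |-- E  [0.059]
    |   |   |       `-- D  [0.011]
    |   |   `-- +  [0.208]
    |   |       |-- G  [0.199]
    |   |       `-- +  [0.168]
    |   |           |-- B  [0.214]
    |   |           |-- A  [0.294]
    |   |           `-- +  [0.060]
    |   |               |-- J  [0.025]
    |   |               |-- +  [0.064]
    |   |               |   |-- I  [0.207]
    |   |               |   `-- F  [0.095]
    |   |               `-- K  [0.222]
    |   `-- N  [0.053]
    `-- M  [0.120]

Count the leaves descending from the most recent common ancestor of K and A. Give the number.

6

The MRCA of K and A is the node subtending (B,A,(J,(I,F),K)).
That clade contains 6 terminal taxa: A, B, F, I, J, K.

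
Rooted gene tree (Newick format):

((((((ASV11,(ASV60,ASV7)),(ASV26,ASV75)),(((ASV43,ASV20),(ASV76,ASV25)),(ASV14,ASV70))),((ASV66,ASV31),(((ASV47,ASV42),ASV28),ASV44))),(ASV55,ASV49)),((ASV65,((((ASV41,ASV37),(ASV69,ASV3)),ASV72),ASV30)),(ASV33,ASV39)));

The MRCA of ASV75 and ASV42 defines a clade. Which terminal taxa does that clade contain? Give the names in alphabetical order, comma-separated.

Tracing ASV75: it sits inside (ASV26,ASV75).
Tracing ASV42: it sits inside (ASV47,ASV42).
The smallest clade enclosing both is ((((ASV11,(ASV60,ASV7)),(ASV26,ASV75)),(((ASV43,ASV20),(ASV76,ASV25)),(ASV14,ASV70))),((ASV66,ASV31),(((ASV47,ASV42),ASV28),ASV44))); the answer is its 17 terminal taxa in alphabetical order.

ASV11, ASV14, ASV20, ASV25, ASV26, ASV28, ASV31, ASV42, ASV43, ASV44, ASV47, ASV60, ASV66, ASV7, ASV70, ASV75, ASV76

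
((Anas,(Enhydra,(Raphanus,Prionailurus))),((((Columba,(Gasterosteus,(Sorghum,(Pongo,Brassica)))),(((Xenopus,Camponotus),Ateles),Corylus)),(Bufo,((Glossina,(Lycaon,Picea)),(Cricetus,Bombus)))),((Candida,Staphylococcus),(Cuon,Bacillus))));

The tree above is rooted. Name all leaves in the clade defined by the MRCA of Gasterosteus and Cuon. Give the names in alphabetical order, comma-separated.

Tracing Gasterosteus: it sits inside (Gasterosteus,(Sorghum,(Pongo,Brassica))).
Tracing Cuon: it sits inside (Cuon,Bacillus).
The smallest clade enclosing both is ((((Columba,(Gasterosteus,(Sorghum,(Pongo,Brassica)))),(((Xenopus,Camponotus),Ateles),Corylus)),(Bufo,((Glossina,(Lycaon,Picea)),(Cricetus,Bombus)))),((Candida,Staphylococcus),(Cuon,Bacillus))); the answer is its 19 terminal taxa in alphabetical order.

Ateles, Bacillus, Bombus, Brassica, Bufo, Camponotus, Candida, Columba, Corylus, Cricetus, Cuon, Gasterosteus, Glossina, Lycaon, Picea, Pongo, Sorghum, Staphylococcus, Xenopus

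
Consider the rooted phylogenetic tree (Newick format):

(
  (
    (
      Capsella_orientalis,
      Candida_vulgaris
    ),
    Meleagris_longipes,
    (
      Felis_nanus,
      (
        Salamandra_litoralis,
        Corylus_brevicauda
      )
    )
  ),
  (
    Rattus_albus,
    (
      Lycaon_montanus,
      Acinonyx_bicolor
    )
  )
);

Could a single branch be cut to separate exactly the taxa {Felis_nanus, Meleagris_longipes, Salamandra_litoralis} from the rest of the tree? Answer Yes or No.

No

The MRCA of the listed taxa subtends ((Capsella_orientalis,Candida_vulgaris),Meleagris_longipes,(Felis_nanus,(Salamandra_litoralis,Corylus_brevicauda))).
That clade also contains Candida_vulgaris, Capsella_orientalis, Corylus_brevicauda, which are not in the proposed group, so the group is not monophyletic.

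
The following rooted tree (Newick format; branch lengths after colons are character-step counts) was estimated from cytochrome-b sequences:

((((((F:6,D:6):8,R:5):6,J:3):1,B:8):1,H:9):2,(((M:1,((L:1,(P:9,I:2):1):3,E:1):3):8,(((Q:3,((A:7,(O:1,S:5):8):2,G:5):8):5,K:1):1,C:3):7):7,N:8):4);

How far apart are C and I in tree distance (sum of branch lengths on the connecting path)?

The path runs C → … → MRCA → … → I; the MRCA is the node subtending ((M,((L,(P,I)),E)),(((Q,((A,(O,S)),G)),K),C)).
Branch lengths along that path: 3 + 7 + 8 + 3 + 3 + 1 + 2 = 27.

27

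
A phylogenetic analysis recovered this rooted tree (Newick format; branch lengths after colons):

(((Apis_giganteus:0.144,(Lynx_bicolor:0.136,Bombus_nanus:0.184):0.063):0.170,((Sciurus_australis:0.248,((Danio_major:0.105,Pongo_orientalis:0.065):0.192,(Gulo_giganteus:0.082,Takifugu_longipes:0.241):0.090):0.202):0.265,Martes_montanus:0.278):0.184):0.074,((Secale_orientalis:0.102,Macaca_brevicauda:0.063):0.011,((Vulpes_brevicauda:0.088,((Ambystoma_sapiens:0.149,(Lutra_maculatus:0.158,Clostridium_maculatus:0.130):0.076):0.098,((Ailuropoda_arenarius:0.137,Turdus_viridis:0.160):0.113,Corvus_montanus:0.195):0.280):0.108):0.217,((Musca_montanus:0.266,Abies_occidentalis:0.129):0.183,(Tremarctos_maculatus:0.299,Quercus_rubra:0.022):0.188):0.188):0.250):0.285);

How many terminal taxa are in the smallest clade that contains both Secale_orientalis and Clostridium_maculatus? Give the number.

13

The MRCA of Secale_orientalis and Clostridium_maculatus is the node subtending ((Secale_orientalis,Macaca_brevicauda),((Vulpes_brevicauda,((Ambystoma_sapiens,(Lutra_maculatus,Clostridium_maculatus)),((Ailuropoda_arenarius,Turdus_viridis),Corvus_montanus))),((Musca_montanus,Abies_occidentalis),(Tremarctos_maculatus,Quercus_rubra)))).
That clade contains 13 terminal taxa: Abies_occidentalis, Ailuropoda_arenarius, Ambystoma_sapiens, Clostridium_maculatus, Corvus_montanus, Lutra_maculatus, Macaca_brevicauda, Musca_montanus, Quercus_rubra, Secale_orientalis, Tremarctos_maculatus, Turdus_viridis, Vulpes_brevicauda.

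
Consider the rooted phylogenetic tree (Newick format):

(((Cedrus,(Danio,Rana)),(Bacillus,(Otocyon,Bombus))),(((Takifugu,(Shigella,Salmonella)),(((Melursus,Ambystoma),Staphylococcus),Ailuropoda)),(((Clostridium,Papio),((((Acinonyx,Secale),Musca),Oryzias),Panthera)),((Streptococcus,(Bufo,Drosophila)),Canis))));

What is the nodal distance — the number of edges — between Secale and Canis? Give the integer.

The MRCA of Secale and Canis is the node subtending (((Clostridium,Papio),((((Acinonyx,Secale),Musca),Oryzias),Panthera)),((Streptococcus,(Bufo,Drosophila)),Canis)).
From Secale up to that node: 6 branches. From Canis up to the same node: 2 branches. Total: 6 + 2 = 8.

8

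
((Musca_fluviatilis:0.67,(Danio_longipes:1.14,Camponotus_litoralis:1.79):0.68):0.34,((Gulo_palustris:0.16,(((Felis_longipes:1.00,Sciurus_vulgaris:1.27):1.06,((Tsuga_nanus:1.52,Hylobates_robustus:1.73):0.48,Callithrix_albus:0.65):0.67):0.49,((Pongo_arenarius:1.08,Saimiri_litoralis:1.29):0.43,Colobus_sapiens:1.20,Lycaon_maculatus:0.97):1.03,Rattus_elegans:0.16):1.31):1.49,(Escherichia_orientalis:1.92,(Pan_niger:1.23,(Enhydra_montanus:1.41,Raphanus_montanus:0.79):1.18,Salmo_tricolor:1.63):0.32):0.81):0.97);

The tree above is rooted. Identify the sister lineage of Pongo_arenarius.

Pongo_arenarius attaches to the tree at the node subtending (Pongo_arenarius,Saimiri_litoralis).
The other lineage descending from that same node — the sister group — is the single tip Saimiri_litoralis.

Saimiri_litoralis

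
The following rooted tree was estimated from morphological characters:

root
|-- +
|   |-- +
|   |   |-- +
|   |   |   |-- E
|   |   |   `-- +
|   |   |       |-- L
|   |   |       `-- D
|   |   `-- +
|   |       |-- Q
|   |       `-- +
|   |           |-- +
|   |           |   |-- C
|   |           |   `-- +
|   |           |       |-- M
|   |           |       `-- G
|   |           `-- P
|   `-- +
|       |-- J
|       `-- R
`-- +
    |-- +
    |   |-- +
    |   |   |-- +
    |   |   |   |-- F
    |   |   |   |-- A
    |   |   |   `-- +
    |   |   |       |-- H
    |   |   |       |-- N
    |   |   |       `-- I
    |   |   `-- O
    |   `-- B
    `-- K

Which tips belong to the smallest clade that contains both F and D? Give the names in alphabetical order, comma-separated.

A, B, C, D, E, F, G, H, I, J, K, L, M, N, O, P, Q, R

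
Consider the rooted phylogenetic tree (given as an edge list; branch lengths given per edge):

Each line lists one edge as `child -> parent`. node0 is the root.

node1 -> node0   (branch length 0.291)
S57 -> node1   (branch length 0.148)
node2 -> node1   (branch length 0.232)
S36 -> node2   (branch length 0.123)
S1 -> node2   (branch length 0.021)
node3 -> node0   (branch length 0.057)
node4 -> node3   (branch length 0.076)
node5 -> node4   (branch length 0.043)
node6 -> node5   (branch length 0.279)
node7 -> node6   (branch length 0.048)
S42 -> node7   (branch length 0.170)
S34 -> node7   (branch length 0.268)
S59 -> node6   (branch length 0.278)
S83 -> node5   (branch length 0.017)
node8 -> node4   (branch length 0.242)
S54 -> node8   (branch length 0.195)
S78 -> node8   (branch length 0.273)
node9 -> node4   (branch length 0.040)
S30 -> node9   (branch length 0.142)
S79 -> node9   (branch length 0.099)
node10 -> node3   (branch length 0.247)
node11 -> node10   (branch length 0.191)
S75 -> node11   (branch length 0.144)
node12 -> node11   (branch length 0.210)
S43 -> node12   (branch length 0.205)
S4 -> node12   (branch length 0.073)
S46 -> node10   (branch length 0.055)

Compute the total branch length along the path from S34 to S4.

1.435

The path runs S34 → … → MRCA → … → S4; the MRCA is the node subtending (((((S42,S34),S59),S83),(S54,S78),(S30,S79)),((S75,(S43,S4)),S46)).
Branch lengths along that path: 0.268 + 0.048 + 0.279 + 0.043 + 0.076 + 0.247 + 0.191 + 0.210 + 0.073 = 1.435.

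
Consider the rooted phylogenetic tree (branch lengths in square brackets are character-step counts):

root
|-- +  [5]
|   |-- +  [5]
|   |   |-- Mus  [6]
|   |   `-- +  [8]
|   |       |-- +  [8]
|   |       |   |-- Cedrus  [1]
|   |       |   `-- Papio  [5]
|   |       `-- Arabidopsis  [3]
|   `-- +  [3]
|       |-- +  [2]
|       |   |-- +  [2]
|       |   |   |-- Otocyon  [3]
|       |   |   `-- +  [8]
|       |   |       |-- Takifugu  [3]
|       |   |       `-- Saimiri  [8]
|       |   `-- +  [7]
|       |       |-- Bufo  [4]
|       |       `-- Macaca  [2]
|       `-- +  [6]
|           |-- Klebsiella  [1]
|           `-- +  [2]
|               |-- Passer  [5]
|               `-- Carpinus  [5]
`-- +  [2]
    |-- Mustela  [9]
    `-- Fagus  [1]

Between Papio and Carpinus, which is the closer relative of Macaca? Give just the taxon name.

Carpinus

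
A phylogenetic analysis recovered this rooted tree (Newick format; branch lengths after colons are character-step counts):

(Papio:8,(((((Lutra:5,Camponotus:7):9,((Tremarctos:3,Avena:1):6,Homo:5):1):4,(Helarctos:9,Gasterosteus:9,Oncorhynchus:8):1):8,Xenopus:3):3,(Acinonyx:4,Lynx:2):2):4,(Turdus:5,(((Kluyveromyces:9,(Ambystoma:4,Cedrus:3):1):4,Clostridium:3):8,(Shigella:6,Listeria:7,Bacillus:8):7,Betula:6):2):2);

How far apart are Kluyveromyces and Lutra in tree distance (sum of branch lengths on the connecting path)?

The path runs Kluyveromyces → … → MRCA → … → Lutra; the MRCA is the root of the tree.
Branch lengths along that path: 9 + 4 + 8 + 2 + 2 + 4 + 3 + 8 + 4 + 9 + 5 = 58.

58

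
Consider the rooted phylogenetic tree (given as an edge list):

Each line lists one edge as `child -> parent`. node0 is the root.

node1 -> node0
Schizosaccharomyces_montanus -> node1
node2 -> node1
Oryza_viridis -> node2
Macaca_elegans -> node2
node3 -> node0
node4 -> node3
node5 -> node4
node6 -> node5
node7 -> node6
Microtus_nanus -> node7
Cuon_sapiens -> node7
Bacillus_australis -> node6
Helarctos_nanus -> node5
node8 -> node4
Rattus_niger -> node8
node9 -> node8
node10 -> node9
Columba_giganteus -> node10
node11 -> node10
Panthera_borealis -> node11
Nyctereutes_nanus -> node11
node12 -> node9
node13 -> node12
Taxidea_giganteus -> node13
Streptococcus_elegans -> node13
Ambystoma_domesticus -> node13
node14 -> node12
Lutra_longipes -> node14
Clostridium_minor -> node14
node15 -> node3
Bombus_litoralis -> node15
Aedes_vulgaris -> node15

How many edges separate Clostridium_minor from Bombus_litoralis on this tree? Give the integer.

The MRCA of Clostridium_minor and Bombus_litoralis is the node subtending (((((Microtus_nanus,Cuon_sapiens),Bacillus_australis),Helarctos_nanus),(Rattus_niger,((Columba_giganteus,(Panthera_borealis,Nyctereutes_nanus)),((Taxidea_giganteus,Streptococcus_elegans,Ambystoma_domesticus),(Lutra_longipes,Clostridium_minor))))),(Bombus_litoralis,Aedes_vulgaris)).
From Clostridium_minor up to that node: 6 branches. From Bombus_litoralis up to the same node: 2 branches. Total: 6 + 2 = 8.

8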